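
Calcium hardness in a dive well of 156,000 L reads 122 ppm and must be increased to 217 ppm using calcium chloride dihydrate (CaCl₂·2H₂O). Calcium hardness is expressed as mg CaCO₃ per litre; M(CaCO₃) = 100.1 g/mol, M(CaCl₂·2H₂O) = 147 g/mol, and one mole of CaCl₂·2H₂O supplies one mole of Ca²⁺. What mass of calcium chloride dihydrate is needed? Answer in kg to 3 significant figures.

21.8 kg

Hardness to add: (217 − 122) = 95 mg/L as CaCO₃ × 156,000 L = 14,820 g as CaCO₃.
Moles of Ca²⁺ (1 mol Ca²⁺ ≡ 1 mol CaCO₃): 14,820 / 100.1 g/mol = 148.1 mol.
Mass of CaCl₂·2H₂O: 148.1 × 147 = 21,760 g.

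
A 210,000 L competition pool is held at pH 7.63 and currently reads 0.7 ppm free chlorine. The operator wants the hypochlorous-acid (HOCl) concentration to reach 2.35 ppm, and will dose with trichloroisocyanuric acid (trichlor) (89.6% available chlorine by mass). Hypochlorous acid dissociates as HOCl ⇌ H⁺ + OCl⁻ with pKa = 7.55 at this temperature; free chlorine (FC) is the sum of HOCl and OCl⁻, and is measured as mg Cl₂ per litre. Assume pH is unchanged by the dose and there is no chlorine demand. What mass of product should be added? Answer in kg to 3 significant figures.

1.05 kg

[OCl⁻]/[HOCl] = 10^(pH − pKa) = 10^(7.63 − 7.55) = 1.202; fraction as HOCl = 1/(1 + 1.202) = 0.4541.
Free chlorine required for 2.35 ppm HOCl: 2.35 / 0.4541 = 5.175 ppm.
FC to add: 5.175 − 0.7 = 4.475 mg/L as Cl₂.
Cl₂ equivalent: 4.475 mg/L × 210,000 L = 939.8 g.
Product at 89.6% available Cl: 939.8 / 0.896 = 1049 g.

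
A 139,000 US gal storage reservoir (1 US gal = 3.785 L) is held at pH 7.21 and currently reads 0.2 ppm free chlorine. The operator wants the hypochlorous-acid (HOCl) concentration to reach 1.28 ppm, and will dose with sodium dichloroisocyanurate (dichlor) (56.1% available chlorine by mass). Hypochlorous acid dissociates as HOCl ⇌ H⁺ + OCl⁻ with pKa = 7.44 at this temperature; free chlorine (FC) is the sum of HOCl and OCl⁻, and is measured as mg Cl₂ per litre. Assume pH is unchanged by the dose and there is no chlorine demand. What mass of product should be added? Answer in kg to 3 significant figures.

Volume: 139,000 US gal × 3.785 L/gal = 526,115 L.
[OCl⁻]/[HOCl] = 10^(pH − pKa) = 10^(7.21 − 7.44) = 0.5888; fraction as HOCl = 1/(1 + 0.5888) = 0.6294.
Free chlorine required for 1.28 ppm HOCl: 1.28 / 0.6294 = 2.034 ppm.
FC to add: 2.034 − 0.2 = 1.834 mg/L as Cl₂.
Cl₂ equivalent: 1.834 mg/L × 526,115 L = 964.7 g.
Product at 56.1% available Cl: 964.7 / 0.561 = 1720 g.

1.72 kg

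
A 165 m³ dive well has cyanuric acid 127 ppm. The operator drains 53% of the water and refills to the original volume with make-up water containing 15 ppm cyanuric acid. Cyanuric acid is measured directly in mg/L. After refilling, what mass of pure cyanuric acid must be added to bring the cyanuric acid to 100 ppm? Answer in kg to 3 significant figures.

5.34 kg

Volume: 165 m³ = 165,000 L.
After draining 53% and refilling: 127 × 0.47 + 15 × 0.53 = 67.64 ppm.
Deficit to target: 100 − 67.64 = 32.36 mg/L.
Mass: 32.36 mg/L × 165,000 L = 5339 g cyanuric acid.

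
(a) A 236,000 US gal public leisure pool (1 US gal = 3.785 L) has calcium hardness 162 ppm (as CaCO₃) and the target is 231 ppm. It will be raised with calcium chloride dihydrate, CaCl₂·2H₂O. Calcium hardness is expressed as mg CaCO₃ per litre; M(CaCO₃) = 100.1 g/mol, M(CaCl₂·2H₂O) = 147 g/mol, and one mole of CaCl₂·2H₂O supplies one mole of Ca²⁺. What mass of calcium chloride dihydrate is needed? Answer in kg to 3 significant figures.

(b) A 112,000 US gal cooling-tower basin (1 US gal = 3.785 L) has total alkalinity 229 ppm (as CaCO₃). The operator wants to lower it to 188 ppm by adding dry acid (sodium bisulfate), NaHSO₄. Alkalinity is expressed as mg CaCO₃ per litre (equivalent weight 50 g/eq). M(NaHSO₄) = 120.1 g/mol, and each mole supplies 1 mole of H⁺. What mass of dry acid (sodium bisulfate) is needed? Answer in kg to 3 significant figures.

(a) 90.5 kg; (b) 41.7 kg

(a) Volume: 236,000 US gal × 3.785 L/gal = 893,260 L.
(a) Hardness to add: (231 − 162) = 69 mg/L as CaCO₃ × 893,260 L = 61,630 g as CaCO₃.
(a) Moles of Ca²⁺ (1 mol Ca²⁺ ≡ 1 mol CaCO₃): 61,630 / 100.1 g/mol = 615.7 mol.
(a) Mass of CaCl₂·2H₂O: 615.7 × 147 = 90,510 g.

(b) Volume: 112,000 US gal × 3.785 L/gal = 423,920 L.
(b) Alkalinity to neutralize: (229 − 188) = 41 mg/L as CaCO₃ × 423,920 L = 17,380 g as CaCO₃.
(b) Equivalents of H⁺ required: 17,380 ÷ 50 g/eq = 347.6 eq = 347.6 mol NaHSO₄.
(b) Mass of NaHSO₄: 347.6 × 120.1 = 41,750 g.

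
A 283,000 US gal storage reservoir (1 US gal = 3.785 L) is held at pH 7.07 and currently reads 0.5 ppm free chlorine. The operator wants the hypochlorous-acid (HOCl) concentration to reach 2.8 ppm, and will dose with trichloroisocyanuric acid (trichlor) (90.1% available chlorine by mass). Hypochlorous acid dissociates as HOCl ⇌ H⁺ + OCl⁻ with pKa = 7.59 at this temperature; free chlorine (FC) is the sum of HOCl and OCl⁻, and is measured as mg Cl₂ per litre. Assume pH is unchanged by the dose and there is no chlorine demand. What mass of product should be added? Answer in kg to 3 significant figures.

Volume: 283,000 US gal × 3.785 L/gal = 1,071,155 L.
[OCl⁻]/[HOCl] = 10^(pH − pKa) = 10^(7.07 − 7.59) = 0.302; fraction as HOCl = 1/(1 + 0.302) = 0.7681.
Free chlorine required for 2.8 ppm HOCl: 2.8 / 0.7681 = 3.646 ppm.
FC to add: 3.646 − 0.5 = 3.146 mg/L as Cl₂.
Cl₂ equivalent: 3.146 mg/L × 1,071,155 L = 3369 g.
Product at 90.1% available Cl: 3369 / 0.901 = 3740 g.

3.74 kg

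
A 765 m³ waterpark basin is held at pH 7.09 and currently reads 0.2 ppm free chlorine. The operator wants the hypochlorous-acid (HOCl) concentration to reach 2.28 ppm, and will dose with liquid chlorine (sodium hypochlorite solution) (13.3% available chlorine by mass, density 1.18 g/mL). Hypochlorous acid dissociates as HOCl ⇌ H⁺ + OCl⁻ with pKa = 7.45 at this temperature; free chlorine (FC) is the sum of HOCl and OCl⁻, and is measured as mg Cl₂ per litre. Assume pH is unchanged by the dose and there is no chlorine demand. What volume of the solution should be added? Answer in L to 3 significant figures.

15.0 L

Volume: 765 m³ = 765,000 L.
[OCl⁻]/[HOCl] = 10^(pH − pKa) = 10^(7.09 − 7.45) = 0.4365; fraction as HOCl = 1/(1 + 0.4365) = 0.6961.
Free chlorine required for 2.28 ppm HOCl: 2.28 / 0.6961 = 3.275 ppm.
FC to add: 3.275 − 0.2 = 3.075 mg/L as Cl₂.
Cl₂ equivalent: 3.075 mg/L × 765,000 L = 2353 g.
Product at 13.3% available Cl: 2353 / 0.133 = 17,690 g.
Volume: 17,690 g ÷ 1.18 g/mL = 14,990 mL.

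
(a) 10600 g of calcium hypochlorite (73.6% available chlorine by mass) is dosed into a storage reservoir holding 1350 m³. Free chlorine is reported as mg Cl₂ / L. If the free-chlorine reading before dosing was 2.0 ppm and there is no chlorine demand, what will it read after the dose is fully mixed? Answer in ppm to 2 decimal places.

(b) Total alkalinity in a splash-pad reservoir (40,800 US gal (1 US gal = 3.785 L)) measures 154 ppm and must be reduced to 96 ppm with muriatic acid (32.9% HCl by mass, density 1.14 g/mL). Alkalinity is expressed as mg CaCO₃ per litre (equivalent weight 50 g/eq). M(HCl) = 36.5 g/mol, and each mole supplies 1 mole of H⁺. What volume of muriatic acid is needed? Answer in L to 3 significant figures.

(a) Volume: 1350 m³ = 1,350,000 L.
(a) Available chlorine delivered: 10,600 g × 0.736 = 7802 g as Cl₂.
(a) Concentration rise: 7802 g / 1,350,000 L = 5.779 mg/L = 5.78 ppm.
(a) Final FC: 2.0 + 5.78 = 7.78 ppm.

(b) Volume: 40,800 US gal × 3.785 L/gal = 154,428 L.
(b) Alkalinity to neutralize: (154 − 96) = 58 mg/L as CaCO₃ × 154,428 L = 8957 g as CaCO₃.
(b) Equivalents of H⁺ required: 8957 ÷ 50 g/eq = 179.1 eq = 179.1 mol HCl.
(b) Mass of HCl: 179.1 × 36.5 = 6538 g.
(b) Mass of 32.9% solution: 6538 / 0.329 = 19,870 g.
(b) Volume: 19,870 g ÷ 1.14 g/mL = 17,430 mL.

(a) 7.78 ppm; (b) 17.4 L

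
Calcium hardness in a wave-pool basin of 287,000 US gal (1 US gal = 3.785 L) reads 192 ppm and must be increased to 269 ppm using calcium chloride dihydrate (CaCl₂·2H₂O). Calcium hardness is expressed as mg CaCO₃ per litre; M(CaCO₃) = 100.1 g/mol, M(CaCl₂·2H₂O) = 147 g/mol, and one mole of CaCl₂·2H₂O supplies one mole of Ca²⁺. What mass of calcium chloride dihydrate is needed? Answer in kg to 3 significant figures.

123 kg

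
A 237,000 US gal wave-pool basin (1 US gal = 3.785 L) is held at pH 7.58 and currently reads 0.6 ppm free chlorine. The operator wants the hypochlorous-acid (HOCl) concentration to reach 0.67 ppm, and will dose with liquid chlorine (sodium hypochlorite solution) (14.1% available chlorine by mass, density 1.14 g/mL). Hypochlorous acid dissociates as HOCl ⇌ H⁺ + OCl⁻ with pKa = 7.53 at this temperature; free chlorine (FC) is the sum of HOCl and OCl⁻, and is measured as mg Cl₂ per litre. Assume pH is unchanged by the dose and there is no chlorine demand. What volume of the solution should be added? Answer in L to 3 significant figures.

4.59 L

Volume: 237,000 US gal × 3.785 L/gal = 897,045 L.
[OCl⁻]/[HOCl] = 10^(pH − pKa) = 10^(7.58 − 7.53) = 1.122; fraction as HOCl = 1/(1 + 1.122) = 0.4712.
Free chlorine required for 0.67 ppm HOCl: 0.67 / 0.4712 = 1.422 ppm.
FC to add: 1.422 − 0.6 = 0.8218 mg/L as Cl₂.
Cl₂ equivalent: 0.8218 mg/L × 897,045 L = 737.1 g.
Product at 14.1% available Cl: 737.1 / 0.141 = 5228 g.
Volume: 5228 g ÷ 1.14 g/mL = 4586 mL.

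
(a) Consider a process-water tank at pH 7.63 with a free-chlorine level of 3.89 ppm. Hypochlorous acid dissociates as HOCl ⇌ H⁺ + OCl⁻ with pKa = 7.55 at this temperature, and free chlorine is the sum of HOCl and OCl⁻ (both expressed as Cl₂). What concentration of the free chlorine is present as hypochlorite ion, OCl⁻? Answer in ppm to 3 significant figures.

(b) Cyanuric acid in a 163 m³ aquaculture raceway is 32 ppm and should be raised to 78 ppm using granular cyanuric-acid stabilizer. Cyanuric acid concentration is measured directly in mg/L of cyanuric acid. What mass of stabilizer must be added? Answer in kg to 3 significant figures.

(a) 2.12 ppm; (b) 7.50 kg

(a) [OCl⁻]/[HOCl] = 10^(pH − pKa) = 10^(7.63 − 7.55) = 10^0.08 = 1.202.
(a) Fraction as HOCl = 1 / (1 + 1.202) = 0.4541.
(a) OCl⁻ = (1 − 0.4541) × 3.89 ppm = 2.124 ppm.

(b) Volume: 163 m³ = 163,000 L.
(b) CYA to add: (78 − 32) = 46 mg/L × 163,000 L = 7498 g cyanuric acid.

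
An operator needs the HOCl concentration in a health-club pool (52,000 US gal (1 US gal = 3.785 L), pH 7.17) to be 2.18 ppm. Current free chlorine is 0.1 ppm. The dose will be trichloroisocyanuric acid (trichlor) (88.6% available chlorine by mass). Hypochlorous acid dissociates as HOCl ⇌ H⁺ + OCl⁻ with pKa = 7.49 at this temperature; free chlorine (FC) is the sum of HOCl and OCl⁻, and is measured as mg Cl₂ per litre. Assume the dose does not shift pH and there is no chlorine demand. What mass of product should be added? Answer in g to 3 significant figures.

694 g

Volume: 52,000 US gal × 3.785 L/gal = 196,820 L.
[OCl⁻]/[HOCl] = 10^(pH − pKa) = 10^(7.17 − 7.49) = 0.4786; fraction as HOCl = 1/(1 + 0.4786) = 0.6763.
Free chlorine required for 2.18 ppm HOCl: 2.18 / 0.6763 = 3.223 ppm.
FC to add: 3.223 − 0.1 = 3.123 mg/L as Cl₂.
Cl₂ equivalent: 3.123 mg/L × 196,820 L = 614.8 g.
Product at 88.6% available Cl: 614.8 / 0.886 = 693.8 g.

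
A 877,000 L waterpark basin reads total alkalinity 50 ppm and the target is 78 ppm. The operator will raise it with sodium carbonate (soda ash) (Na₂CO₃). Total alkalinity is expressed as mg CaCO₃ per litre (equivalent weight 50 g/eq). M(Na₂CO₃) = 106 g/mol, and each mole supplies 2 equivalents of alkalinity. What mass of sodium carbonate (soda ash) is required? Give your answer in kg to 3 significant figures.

26.0 kg

Alkalinity to add: (78 − 50) = 28 mg/L as CaCO₃ × 877,000 L = 24,560 g as CaCO₃.
Equivalents: 24,560 g ÷ 50 g/eq = 491.1 eq.
Each mole of Na₂CO₃ supplies 2 eq, so 491.1 / 2 = 245.6 mol.
Mass: 245.6 mol × 106 g/mol = 26,030 g.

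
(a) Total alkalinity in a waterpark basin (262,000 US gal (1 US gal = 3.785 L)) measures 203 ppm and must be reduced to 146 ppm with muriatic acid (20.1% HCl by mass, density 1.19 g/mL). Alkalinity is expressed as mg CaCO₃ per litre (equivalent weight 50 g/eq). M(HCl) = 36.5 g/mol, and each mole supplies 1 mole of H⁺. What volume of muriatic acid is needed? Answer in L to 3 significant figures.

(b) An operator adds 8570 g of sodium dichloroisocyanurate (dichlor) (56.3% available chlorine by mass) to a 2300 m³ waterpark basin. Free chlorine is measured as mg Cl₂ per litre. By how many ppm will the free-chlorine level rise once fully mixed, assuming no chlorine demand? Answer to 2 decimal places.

(a) Volume: 262,000 US gal × 3.785 L/gal = 991,670 L.
(a) Alkalinity to neutralize: (203 − 146) = 57 mg/L as CaCO₃ × 991,670 L = 56,530 g as CaCO₃.
(a) Equivalents of H⁺ required: 56,530 ÷ 50 g/eq = 1131 eq = 1131 mol HCl.
(a) Mass of HCl: 1131 × 36.5 = 41,260 g.
(a) Mass of 20.1% solution: 41,260 / 0.201 = 205,300 g.
(a) Volume: 205,300 g ÷ 1.19 g/mL = 172,500 mL.

(b) Volume: 2300 m³ = 2,300,000 L.
(b) Available chlorine delivered: 8570 g × 0.563 = 4825 g as Cl₂.
(b) Concentration rise: 4825 g / 2,300,000 L = 2.098 mg/L = 2.10 ppm.

(a) 173 L; (b) 2.10 ppm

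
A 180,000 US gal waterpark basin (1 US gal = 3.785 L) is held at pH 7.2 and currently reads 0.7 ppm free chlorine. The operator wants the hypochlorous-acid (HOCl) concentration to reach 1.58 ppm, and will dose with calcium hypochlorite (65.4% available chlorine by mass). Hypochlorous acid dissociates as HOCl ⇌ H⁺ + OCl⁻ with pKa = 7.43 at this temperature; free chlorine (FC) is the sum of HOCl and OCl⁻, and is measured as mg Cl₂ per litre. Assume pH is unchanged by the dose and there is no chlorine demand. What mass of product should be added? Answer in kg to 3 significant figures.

Volume: 180,000 US gal × 3.785 L/gal = 681,300 L.
[OCl⁻]/[HOCl] = 10^(pH − pKa) = 10^(7.2 − 7.43) = 0.5888; fraction as HOCl = 1/(1 + 0.5888) = 0.6294.
Free chlorine required for 1.58 ppm HOCl: 1.58 / 0.6294 = 2.51 ppm.
FC to add: 2.51 − 0.7 = 1.81 mg/L as Cl₂.
Cl₂ equivalent: 1.81 mg/L × 681,300 L = 1233 g.
Product at 65.4% available Cl: 1233 / 0.654 = 1886 g.

1.89 kg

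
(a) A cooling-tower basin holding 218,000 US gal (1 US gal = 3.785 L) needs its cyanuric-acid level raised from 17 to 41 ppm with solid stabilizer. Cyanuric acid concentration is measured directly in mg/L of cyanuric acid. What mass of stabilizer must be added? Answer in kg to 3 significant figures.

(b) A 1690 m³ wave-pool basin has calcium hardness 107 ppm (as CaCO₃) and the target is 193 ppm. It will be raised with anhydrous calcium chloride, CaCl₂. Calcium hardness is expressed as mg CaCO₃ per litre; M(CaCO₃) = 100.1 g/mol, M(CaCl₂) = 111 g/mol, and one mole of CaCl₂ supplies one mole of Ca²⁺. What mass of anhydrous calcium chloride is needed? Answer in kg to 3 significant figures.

(a) Volume: 218,000 US gal × 3.785 L/gal = 825,130 L.
(a) CYA to add: (41 − 17) = 24 mg/L × 825,130 L = 19,800 g cyanuric acid.

(b) Volume: 1690 m³ = 1,690,000 L.
(b) Hardness to add: (193 − 107) = 86 mg/L as CaCO₃ × 1,690,000 L = 145,300 g as CaCO₃.
(b) Moles of Ca²⁺ (1 mol Ca²⁺ ≡ 1 mol CaCO₃): 145,300 / 100.1 g/mol = 1452 mol.
(b) Mass of CaCl₂: 1452 × 111 = 161,200 g.

(a) 19.8 kg; (b) 161 kg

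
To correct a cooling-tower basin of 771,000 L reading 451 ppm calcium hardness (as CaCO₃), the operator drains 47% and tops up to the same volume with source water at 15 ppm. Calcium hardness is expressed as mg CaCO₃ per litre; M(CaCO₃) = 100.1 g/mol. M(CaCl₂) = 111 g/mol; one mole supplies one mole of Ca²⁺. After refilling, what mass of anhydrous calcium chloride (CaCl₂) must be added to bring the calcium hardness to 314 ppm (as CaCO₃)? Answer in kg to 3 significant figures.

After draining 47% and refilling: 451 × 0.53 + 15 × 0.47 = 246.08 ppm.
Deficit to target: 314 − 246.08 = 67.92 mg/L.
As CaCO₃: 67.92 mg/L × 771,000 L = 52,370 g; ÷ 100.1 = 523.1 mol Ca²⁺.
Mass: 523.1 × 111 = 58,070 g.

58.1 kg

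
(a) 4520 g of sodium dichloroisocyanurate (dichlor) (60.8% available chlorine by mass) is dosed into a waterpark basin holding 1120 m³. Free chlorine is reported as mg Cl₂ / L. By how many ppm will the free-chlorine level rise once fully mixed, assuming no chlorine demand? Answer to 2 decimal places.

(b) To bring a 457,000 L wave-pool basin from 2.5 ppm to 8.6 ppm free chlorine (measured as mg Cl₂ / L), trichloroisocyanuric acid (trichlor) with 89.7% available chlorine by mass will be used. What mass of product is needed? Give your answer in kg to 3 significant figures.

(a) Volume: 1120 m³ = 1,120,000 L.
(a) Available chlorine delivered: 4520 g × 0.608 = 2748 g as Cl₂.
(a) Concentration rise: 2748 g / 1,120,000 L = 2.454 mg/L = 2.45 ppm.

(b) Chlorine deficit: 8.6 − 2.5 = 6.1 ppm = 6.1 mg/L as Cl₂.
(b) Cl₂ equivalent needed: 6.1 mg/L × 457,000 L = 2,788,000 mg = 2788 g.
(b) Product at 89.7% available chlorine: 2788 / 0.897 = 3108 g.

(a) 2.45 ppm; (b) 3.11 kg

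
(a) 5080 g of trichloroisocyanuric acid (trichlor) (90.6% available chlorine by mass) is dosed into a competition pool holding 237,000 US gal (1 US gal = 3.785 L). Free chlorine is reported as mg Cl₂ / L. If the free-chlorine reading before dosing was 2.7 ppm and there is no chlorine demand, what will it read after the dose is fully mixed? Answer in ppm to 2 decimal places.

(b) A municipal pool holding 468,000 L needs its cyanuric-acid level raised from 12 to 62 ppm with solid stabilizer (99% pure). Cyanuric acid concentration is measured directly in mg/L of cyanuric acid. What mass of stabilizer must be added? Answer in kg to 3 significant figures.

(a) 7.83 ppm; (b) 23.6 kg

(a) Volume: 237,000 US gal × 3.785 L/gal = 897,045 L.
(a) Available chlorine delivered: 5080 g × 0.906 = 4602 g as Cl₂.
(a) Concentration rise: 4602 g / 897,045 L = 5.131 mg/L = 5.13 ppm.
(a) Final FC: 2.7 + 5.13 = 7.83 ppm.

(b) CYA to add: (62 − 12) = 50 mg/L × 468,000 L = 23,400 g cyanuric acid.
(b) At 99% purity: 23,400 / 0.99 = 23,640 g product.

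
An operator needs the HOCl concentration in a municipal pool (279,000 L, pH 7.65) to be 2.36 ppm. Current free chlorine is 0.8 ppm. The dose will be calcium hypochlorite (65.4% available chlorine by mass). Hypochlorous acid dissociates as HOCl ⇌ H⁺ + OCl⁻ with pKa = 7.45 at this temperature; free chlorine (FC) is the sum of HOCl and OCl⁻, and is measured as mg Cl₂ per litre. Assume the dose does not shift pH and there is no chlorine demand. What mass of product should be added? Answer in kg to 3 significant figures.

[OCl⁻]/[HOCl] = 10^(pH − pKa) = 10^(7.65 − 7.45) = 1.585; fraction as HOCl = 1/(1 + 1.585) = 0.3869.
Free chlorine required for 2.36 ppm HOCl: 2.36 / 0.3869 = 6.1 ppm.
FC to add: 6.1 − 0.8 = 5.3 mg/L as Cl₂.
Cl₂ equivalent: 5.3 mg/L × 279,000 L = 1479 g.
Product at 65.4% available Cl: 1479 / 0.654 = 2261 g.

2.26 kg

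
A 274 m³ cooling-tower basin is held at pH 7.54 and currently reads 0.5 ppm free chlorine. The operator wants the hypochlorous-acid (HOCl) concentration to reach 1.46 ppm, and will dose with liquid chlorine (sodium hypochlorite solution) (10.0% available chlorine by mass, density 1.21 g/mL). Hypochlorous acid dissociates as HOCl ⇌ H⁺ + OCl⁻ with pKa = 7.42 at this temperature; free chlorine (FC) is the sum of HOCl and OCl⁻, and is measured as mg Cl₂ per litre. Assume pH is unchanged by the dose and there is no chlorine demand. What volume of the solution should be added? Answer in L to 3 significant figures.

6.53 L

Volume: 274 m³ = 274,000 L.
[OCl⁻]/[HOCl] = 10^(pH − pKa) = 10^(7.54 − 7.42) = 1.318; fraction as HOCl = 1/(1 + 1.318) = 0.4314.
Free chlorine required for 1.46 ppm HOCl: 1.46 / 0.4314 = 3.385 ppm.
FC to add: 3.385 − 0.5 = 2.885 mg/L as Cl₂.
Cl₂ equivalent: 2.885 mg/L × 274,000 L = 790.4 g.
Product at 10.0% available Cl: 790.4 / 0.1 = 7904 g.
Volume: 7904 g ÷ 1.21 g/mL = 6532 mL.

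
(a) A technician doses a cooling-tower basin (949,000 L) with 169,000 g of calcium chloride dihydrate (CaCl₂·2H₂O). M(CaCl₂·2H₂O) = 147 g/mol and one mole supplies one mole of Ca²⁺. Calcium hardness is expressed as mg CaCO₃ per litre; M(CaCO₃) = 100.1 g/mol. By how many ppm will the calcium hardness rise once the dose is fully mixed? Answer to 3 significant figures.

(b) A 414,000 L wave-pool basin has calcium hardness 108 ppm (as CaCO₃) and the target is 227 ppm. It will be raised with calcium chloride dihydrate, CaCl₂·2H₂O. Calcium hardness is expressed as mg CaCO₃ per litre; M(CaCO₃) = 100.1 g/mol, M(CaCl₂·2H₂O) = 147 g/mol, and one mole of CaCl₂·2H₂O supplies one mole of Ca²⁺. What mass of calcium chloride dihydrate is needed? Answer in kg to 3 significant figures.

(a) 121 ppm; (b) 72.3 kg

(a) Moles of Ca²⁺: 169,000 g ÷ 147 g/mol = 1150 mol.
(a) As CaCO₃: 1150 mol × 100.1 g/mol = 115,100 g.
(a) Rise: 115,100 g / 949,000 L × 1000 = 121.3 mg/L.

(b) Hardness to add: (227 − 108) = 119 mg/L as CaCO₃ × 414,000 L = 49,270 g as CaCO₃.
(b) Moles of Ca²⁺ (1 mol Ca²⁺ ≡ 1 mol CaCO₃): 49,270 / 100.1 g/mol = 492.2 mol.
(b) Mass of CaCl₂·2H₂O: 492.2 × 147 = 72,350 g.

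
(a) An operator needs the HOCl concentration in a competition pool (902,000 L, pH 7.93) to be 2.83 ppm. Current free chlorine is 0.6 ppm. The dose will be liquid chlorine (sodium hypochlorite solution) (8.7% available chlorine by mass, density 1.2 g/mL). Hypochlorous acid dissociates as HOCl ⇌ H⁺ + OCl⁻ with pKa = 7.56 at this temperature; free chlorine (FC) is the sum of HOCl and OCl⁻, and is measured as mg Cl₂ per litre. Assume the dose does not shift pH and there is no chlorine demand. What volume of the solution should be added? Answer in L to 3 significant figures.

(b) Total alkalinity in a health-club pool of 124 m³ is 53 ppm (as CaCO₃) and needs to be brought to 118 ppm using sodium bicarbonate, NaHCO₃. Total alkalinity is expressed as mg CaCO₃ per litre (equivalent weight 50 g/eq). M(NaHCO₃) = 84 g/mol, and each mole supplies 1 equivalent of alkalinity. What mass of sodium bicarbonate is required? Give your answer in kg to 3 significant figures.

(a) [OCl⁻]/[HOCl] = 10^(pH − pKa) = 10^(7.93 − 7.56) = 2.344; fraction as HOCl = 1/(1 + 2.344) = 0.299.
(a) Free chlorine required for 2.83 ppm HOCl: 2.83 / 0.299 = 9.464 ppm.
(a) FC to add: 9.464 − 0.6 = 8.864 mg/L as Cl₂.
(a) Cl₂ equivalent: 8.864 mg/L × 902,000 L = 7995 g.
(a) Product at 8.7% available Cl: 7995 / 0.087 = 91,900 g.
(a) Volume: 91,900 g ÷ 1.2 g/mL = 76,590 mL.

(b) Volume: 124 m³ = 124,000 L.
(b) Alkalinity to add: (118 − 53) = 65 mg/L as CaCO₃ × 124,000 L = 8060 g as CaCO₃.
(b) Equivalents: 8060 g ÷ 50 g/eq = 161.2 eq.
(b) NaHCO₃ supplies 1 eq per mole → 161.2 mol.
(b) Mass: 161.2 mol × 84 g/mol = 13,540 g.

(a) 76.6 L; (b) 13.5 kg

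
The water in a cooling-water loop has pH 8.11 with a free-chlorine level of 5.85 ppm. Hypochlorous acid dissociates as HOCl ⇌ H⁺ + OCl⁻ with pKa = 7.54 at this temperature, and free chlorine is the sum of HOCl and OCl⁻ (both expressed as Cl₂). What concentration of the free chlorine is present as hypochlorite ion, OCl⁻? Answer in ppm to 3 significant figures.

4.61 ppm

[OCl⁻]/[HOCl] = 10^(pH − pKa) = 10^(8.11 − 7.54) = 10^0.57 = 3.715.
Fraction as HOCl = 1 / (1 + 3.715) = 0.2121.
OCl⁻ = (1 − 0.2121) × 5.85 ppm = 4.609 ppm.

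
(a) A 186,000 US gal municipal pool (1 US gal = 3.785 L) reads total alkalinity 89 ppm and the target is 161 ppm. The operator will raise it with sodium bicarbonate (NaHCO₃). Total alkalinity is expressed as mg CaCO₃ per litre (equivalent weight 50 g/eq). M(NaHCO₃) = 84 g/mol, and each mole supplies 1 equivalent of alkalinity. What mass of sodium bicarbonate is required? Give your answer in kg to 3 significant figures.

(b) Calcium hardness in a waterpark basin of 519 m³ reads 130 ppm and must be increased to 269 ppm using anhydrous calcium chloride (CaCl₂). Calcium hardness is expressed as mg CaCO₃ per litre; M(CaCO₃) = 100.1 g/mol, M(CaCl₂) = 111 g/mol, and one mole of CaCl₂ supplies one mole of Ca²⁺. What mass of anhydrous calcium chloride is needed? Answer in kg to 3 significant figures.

(a) 85.2 kg; (b) 80.0 kg

(a) Volume: 186,000 US gal × 3.785 L/gal = 704,010 L.
(a) Alkalinity to add: (161 − 89) = 72 mg/L as CaCO₃ × 704,010 L = 50,690 g as CaCO₃.
(a) Equivalents: 50,690 g ÷ 50 g/eq = 1014 eq.
(a) NaHCO₃ supplies 1 eq per mole → 1014 mol.
(a) Mass: 1014 mol × 84 g/mol = 85,160 g.

(b) Volume: 519 m³ = 519,000 L.
(b) Hardness to add: (269 − 130) = 139 mg/L as CaCO₃ × 519,000 L = 72,140 g as CaCO₃.
(b) Moles of Ca²⁺ (1 mol Ca²⁺ ≡ 1 mol CaCO₃): 72,140 / 100.1 g/mol = 720.7 mol.
(b) Mass of CaCl₂: 720.7 × 111 = 80,000 g.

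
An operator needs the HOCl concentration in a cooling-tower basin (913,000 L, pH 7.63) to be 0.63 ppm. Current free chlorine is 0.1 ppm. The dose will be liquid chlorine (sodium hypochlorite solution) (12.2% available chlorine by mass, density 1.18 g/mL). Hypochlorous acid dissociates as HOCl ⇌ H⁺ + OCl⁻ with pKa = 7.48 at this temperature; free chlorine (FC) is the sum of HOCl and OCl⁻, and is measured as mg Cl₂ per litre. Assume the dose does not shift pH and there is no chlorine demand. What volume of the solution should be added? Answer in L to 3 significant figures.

[OCl⁻]/[HOCl] = 10^(pH − pKa) = 10^(7.63 − 7.48) = 1.413; fraction as HOCl = 1/(1 + 1.413) = 0.4145.
Free chlorine required for 0.63 ppm HOCl: 0.63 / 0.4145 = 1.52 ppm.
FC to add: 1.52 − 0.1 = 1.42 mg/L as Cl₂.
Cl₂ equivalent: 1.42 mg/L × 913,000 L = 1296 g.
Product at 12.2% available Cl: 1296 / 0.122 = 10,630 g.
Volume: 10,630 g ÷ 1.18 g/mL = 9005 mL.

9.01 L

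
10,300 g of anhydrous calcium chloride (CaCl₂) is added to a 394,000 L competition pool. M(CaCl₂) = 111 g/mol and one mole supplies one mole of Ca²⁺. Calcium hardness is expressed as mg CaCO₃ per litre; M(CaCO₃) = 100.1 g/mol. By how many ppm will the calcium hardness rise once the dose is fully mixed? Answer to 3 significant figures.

23.6 ppm

Moles of Ca²⁺: 10,300 g ÷ 111 g/mol = 92.79 mol.
As CaCO₃: 92.79 mol × 100.1 g/mol = 9289 g.
Rise: 9289 g / 394,000 L × 1000 = 23.58 mg/L.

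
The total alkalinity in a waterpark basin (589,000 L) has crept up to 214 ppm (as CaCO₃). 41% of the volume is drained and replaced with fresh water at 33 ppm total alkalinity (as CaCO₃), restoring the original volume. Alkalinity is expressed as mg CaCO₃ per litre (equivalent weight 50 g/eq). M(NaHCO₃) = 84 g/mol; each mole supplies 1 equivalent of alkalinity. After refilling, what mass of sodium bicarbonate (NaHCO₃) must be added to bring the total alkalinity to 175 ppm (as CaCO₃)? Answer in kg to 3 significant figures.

34.8 kg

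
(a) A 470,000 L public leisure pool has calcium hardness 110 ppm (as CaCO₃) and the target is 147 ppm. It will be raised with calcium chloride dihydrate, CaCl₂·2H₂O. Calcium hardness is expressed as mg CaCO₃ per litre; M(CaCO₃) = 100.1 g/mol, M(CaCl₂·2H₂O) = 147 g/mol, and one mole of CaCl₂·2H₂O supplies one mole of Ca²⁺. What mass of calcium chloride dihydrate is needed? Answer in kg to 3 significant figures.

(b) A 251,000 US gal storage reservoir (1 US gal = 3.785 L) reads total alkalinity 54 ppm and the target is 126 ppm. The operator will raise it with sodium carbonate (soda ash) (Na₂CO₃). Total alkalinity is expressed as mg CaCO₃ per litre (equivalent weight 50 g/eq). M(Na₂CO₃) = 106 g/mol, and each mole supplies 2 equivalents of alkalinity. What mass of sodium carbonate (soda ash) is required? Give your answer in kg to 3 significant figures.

(a) 25.5 kg; (b) 72.5 kg

(a) Hardness to add: (147 − 110) = 37 mg/L as CaCO₃ × 470,000 L = 17,390 g as CaCO₃.
(a) Moles of Ca²⁺ (1 mol Ca²⁺ ≡ 1 mol CaCO₃): 17,390 / 100.1 g/mol = 173.7 mol.
(a) Mass of CaCl₂·2H₂O: 173.7 × 147 = 25,540 g.

(b) Volume: 251,000 US gal × 3.785 L/gal = 950,035 L.
(b) Alkalinity to add: (126 − 54) = 72 mg/L as CaCO₃ × 950,035 L = 68,400 g as CaCO₃.
(b) Equivalents: 68,400 g ÷ 50 g/eq = 1368 eq.
(b) Each mole of Na₂CO₃ supplies 2 eq, so 1368 / 2 = 684 mol.
(b) Mass: 684 mol × 106 g/mol = 72,510 g.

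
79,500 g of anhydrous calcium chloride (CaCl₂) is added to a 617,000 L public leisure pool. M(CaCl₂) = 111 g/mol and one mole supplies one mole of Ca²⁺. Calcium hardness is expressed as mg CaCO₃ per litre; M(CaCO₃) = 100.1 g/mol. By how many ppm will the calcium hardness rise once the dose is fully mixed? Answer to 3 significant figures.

Moles of Ca²⁺: 79,500 g ÷ 111 g/mol = 716.2 mol.
As CaCO₃: 716.2 mol × 100.1 g/mol = 71,690 g.
Rise: 71,690 g / 617,000 L × 1000 = 116.2 mg/L.

116 ppm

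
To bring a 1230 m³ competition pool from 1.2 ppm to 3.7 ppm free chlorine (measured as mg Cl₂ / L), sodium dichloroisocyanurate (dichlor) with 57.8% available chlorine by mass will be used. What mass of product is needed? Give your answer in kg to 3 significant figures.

Volume: 1230 m³ = 1,230,000 L.
Chlorine deficit: 3.7 − 1.2 = 2.5 ppm = 2.5 mg/L as Cl₂.
Cl₂ equivalent needed: 2.5 mg/L × 1,230,000 L = 3,075,000 mg = 3075 g.
Product at 57.8% available chlorine: 3075 / 0.578 = 5320 g.

5.32 kg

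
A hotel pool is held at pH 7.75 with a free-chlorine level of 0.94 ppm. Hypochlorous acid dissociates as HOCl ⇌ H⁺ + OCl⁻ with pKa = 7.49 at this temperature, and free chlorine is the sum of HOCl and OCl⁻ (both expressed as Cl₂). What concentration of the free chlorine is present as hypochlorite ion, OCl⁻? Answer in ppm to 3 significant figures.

0.607 ppm

[OCl⁻]/[HOCl] = 10^(pH − pKa) = 10^(7.75 − 7.49) = 10^0.26 = 1.82.
Fraction as HOCl = 1 / (1 + 1.82) = 0.3546.
OCl⁻ = (1 − 0.3546) × 0.94 ppm = 0.6066 ppm.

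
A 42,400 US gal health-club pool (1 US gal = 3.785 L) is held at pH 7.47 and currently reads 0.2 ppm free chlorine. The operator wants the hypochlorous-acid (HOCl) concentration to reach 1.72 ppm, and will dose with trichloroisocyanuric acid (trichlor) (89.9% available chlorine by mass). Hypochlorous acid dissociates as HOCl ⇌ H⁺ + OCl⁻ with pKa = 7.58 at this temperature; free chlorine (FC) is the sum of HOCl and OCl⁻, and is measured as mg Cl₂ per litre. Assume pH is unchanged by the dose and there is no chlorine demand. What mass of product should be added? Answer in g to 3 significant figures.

510 g

Volume: 42,400 US gal × 3.785 L/gal = 160,484 L.
[OCl⁻]/[HOCl] = 10^(pH − pKa) = 10^(7.47 − 7.58) = 0.7762; fraction as HOCl = 1/(1 + 0.7762) = 0.563.
Free chlorine required for 1.72 ppm HOCl: 1.72 / 0.563 = 3.055 ppm.
FC to add: 3.055 − 0.2 = 2.855 mg/L as Cl₂.
Cl₂ equivalent: 2.855 mg/L × 160,484 L = 458.2 g.
Product at 89.9% available Cl: 458.2 / 0.899 = 509.7 g.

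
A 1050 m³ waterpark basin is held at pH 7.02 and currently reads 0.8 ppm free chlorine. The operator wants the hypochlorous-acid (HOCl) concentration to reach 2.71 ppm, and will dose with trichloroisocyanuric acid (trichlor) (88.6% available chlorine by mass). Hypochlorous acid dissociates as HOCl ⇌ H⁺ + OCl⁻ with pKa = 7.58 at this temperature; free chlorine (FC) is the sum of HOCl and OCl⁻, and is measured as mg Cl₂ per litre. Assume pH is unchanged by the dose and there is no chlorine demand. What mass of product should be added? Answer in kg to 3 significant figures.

3.15 kg

Volume: 1050 m³ = 1,050,000 L.
[OCl⁻]/[HOCl] = 10^(pH − pKa) = 10^(7.02 − 7.58) = 0.2754; fraction as HOCl = 1/(1 + 0.2754) = 0.7841.
Free chlorine required for 2.71 ppm HOCl: 2.71 / 0.7841 = 3.456 ppm.
FC to add: 3.456 − 0.8 = 2.656 mg/L as Cl₂.
Cl₂ equivalent: 2.656 mg/L × 1,050,000 L = 2789 g.
Product at 88.6% available Cl: 2789 / 0.886 = 3148 g.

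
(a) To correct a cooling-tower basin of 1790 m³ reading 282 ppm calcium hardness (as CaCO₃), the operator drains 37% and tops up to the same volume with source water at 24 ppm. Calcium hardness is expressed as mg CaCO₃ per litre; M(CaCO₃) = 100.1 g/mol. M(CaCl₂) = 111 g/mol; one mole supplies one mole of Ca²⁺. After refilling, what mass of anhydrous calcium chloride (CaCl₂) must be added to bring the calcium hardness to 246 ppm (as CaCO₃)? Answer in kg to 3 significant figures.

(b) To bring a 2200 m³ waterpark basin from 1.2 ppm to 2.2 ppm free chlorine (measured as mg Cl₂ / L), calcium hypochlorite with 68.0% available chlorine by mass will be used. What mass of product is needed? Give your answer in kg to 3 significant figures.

(a) Volume: 1790 m³ = 1,790,000 L.
(a) After draining 37% and refilling: 282 × 0.63 + 24 × 0.37 = 186.54 ppm.
(a) Deficit to target: 246 − 186.54 = 59.46 mg/L.
(a) As CaCO₃: 59.46 mg/L × 1,790,000 L = 106,400 g; ÷ 100.1 = 1063 mol Ca²⁺.
(a) Mass: 1063 × 111 = 118,000 g.

(b) Volume: 2200 m³ = 2,200,000 L.
(b) Chlorine deficit: 2.2 − 1.2 = 1 ppm = 1 mg/L as Cl₂.
(b) Cl₂ equivalent needed: 1 mg/L × 2,200,000 L = 2,200,000 mg = 2200 g.
(b) Product at 68.0% available chlorine: 2200 / 0.68 = 3235 g.

(a) 118 kg; (b) 3.24 kg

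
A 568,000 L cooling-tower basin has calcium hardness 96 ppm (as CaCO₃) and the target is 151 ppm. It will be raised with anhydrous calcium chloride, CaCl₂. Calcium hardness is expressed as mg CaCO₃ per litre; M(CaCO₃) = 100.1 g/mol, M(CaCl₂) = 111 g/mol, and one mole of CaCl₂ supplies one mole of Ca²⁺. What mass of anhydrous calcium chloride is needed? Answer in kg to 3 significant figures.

34.6 kg

Hardness to add: (151 − 96) = 55 mg/L as CaCO₃ × 568,000 L = 31,240 g as CaCO₃.
Moles of Ca²⁺ (1 mol Ca²⁺ ≡ 1 mol CaCO₃): 31,240 / 100.1 g/mol = 312.1 mol.
Mass of CaCl₂: 312.1 × 111 = 34,640 g.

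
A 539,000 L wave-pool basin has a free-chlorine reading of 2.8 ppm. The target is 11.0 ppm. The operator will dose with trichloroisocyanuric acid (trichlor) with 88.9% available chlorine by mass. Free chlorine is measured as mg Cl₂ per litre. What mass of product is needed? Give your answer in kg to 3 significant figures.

Chlorine deficit: 11.0 − 2.8 = 8.2 ppm = 8.2 mg/L as Cl₂.
Cl₂ equivalent needed: 8.2 mg/L × 539,000 L = 4,420,000 mg = 4420 g.
Product at 88.9% available chlorine: 4420 / 0.889 = 4972 g.

4.97 kg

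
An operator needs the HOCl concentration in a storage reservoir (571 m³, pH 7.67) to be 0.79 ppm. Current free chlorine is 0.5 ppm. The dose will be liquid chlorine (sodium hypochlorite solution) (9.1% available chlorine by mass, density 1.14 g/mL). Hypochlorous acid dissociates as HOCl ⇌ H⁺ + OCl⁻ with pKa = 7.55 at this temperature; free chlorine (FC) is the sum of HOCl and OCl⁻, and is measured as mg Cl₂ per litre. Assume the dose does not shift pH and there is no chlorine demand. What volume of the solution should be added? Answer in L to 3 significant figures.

Volume: 571 m³ = 571,000 L.
[OCl⁻]/[HOCl] = 10^(pH − pKa) = 10^(7.67 − 7.55) = 1.318; fraction as HOCl = 1/(1 + 1.318) = 0.4314.
Free chlorine required for 0.79 ppm HOCl: 0.79 / 0.4314 = 1.831 ppm.
FC to add: 1.831 − 0.5 = 1.331 mg/L as Cl₂.
Cl₂ equivalent: 1.331 mg/L × 571,000 L = 760.2 g.
Product at 9.1% available Cl: 760.2 / 0.091 = 8354 g.
Volume: 8354 g ÷ 1.14 g/mL = 7328 mL.

7.33 L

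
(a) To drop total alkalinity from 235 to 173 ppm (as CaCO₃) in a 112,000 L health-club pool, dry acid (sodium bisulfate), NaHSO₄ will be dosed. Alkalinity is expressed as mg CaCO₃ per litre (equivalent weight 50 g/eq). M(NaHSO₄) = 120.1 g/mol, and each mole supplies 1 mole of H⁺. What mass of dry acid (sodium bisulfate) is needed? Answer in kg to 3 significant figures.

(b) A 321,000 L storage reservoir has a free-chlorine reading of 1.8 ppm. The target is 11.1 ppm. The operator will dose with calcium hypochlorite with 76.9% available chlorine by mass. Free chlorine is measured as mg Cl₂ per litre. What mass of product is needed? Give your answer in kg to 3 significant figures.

(a) Alkalinity to neutralize: (235 − 173) = 62 mg/L as CaCO₃ × 112,000 L = 6944 g as CaCO₃.
(a) Equivalents of H⁺ required: 6944 ÷ 50 g/eq = 138.9 eq = 138.9 mol NaHSO₄.
(a) Mass of NaHSO₄: 138.9 × 120.1 = 16,680 g.

(b) Chlorine deficit: 11.1 − 1.8 = 9.3 ppm = 9.3 mg/L as Cl₂.
(b) Cl₂ equivalent needed: 9.3 mg/L × 321,000 L = 2,985,000 mg = 2985 g.
(b) Product at 76.9% available chlorine: 2985 / 0.769 = 3882 g.

(a) 16.7 kg; (b) 3.88 kg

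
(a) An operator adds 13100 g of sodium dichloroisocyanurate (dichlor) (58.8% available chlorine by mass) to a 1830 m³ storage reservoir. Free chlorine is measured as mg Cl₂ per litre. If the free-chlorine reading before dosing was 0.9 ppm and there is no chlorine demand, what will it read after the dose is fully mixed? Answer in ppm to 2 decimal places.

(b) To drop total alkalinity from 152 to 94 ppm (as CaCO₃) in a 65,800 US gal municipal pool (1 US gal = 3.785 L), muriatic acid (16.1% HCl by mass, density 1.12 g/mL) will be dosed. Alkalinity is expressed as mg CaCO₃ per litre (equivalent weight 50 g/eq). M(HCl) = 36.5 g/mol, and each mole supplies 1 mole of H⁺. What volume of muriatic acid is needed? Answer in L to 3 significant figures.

(a) Volume: 1830 m³ = 1,830,000 L.
(a) Available chlorine delivered: 13,100 g × 0.588 = 7703 g as Cl₂.
(a) Concentration rise: 7703 g / 1,830,000 L = 4.209 mg/L = 4.21 ppm.
(a) Final FC: 0.9 + 4.21 = 5.11 ppm.

(b) Volume: 65,800 US gal × 3.785 L/gal = 249,053 L.
(b) Alkalinity to neutralize: (152 − 94) = 58 mg/L as CaCO₃ × 249,053 L = 14,450 g as CaCO₃.
(b) Equivalents of H⁺ required: 14,450 ÷ 50 g/eq = 288.9 eq = 288.9 mol HCl.
(b) Mass of HCl: 288.9 × 36.5 = 10,540 g.
(b) Mass of 16.1% solution: 10,540 / 0.161 = 65,500 g.
(b) Volume: 65,500 g ÷ 1.12 g/mL = 58,480 mL.

(a) 5.11 ppm; (b) 58.5 L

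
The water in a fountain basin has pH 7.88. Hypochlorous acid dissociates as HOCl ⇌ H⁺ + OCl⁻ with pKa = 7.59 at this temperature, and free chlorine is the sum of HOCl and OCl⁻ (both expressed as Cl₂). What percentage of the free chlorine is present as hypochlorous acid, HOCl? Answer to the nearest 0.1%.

33.9%

[OCl⁻]/[HOCl] = 10^(pH − pKa) = 10^(7.88 − 7.59) = 10^0.29 = 1.95.
Fraction as HOCl = 1 / (1 + 1.95) = 0.339.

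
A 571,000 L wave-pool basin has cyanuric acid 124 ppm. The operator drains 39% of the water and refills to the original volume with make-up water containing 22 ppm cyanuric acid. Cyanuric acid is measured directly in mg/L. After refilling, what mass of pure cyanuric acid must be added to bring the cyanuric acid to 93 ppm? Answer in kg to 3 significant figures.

5.01 kg

After draining 39% and refilling: 124 × 0.61 + 22 × 0.39 = 84.22 ppm.
Deficit to target: 93 − 84.22 = 8.78 mg/L.
Mass: 8.78 mg/L × 571,000 L = 5013 g cyanuric acid.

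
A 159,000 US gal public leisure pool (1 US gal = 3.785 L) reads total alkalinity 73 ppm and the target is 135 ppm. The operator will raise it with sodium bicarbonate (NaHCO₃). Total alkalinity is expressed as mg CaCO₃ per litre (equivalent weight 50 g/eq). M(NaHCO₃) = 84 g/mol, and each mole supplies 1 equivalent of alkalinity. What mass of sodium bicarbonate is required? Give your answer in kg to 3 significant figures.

62.7 kg

Volume: 159,000 US gal × 3.785 L/gal = 601,815 L.
Alkalinity to add: (135 − 73) = 62 mg/L as CaCO₃ × 601,815 L = 37,310 g as CaCO₃.
Equivalents: 37,310 g ÷ 50 g/eq = 746.3 eq.
NaHCO₃ supplies 1 eq per mole → 746.3 mol.
Mass: 746.3 mol × 84 g/mol = 62,690 g.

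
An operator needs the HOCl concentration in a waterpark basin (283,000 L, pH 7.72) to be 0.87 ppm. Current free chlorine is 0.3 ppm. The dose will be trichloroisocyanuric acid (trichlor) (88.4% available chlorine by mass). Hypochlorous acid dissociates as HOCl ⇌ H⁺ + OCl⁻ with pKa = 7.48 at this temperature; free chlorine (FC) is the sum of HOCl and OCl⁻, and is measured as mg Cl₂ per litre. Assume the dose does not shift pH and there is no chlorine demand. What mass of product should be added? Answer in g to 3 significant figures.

666 g

[OCl⁻]/[HOCl] = 10^(pH − pKa) = 10^(7.72 − 7.48) = 1.738; fraction as HOCl = 1/(1 + 1.738) = 0.3653.
Free chlorine required for 0.87 ppm HOCl: 0.87 / 0.3653 = 2.382 ppm.
FC to add: 2.382 − 0.3 = 2.082 mg/L as Cl₂.
Cl₂ equivalent: 2.082 mg/L × 283,000 L = 589.2 g.
Product at 88.4% available Cl: 589.2 / 0.884 = 666.5 g.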